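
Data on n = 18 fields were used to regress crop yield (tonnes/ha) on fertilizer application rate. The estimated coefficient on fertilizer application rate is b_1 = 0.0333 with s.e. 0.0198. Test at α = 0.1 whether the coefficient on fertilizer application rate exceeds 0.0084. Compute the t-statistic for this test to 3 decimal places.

t = 1.258

H₀: β₁ = 0.0084 vs H₁: β₁ > 0.0084.
t = (b_1 − β₁⁰)/SE = (0.0333 − 0.0084) / 0.0198 = 1.258.
df = n − 2 = 18 − 2 = 16.
One-sided p ≈ 0.1133, which is ≥ 0.1, so fail to reject H₀.
The data do not give significant evidence that the true slope on fertilizer application rate exceeds 0.0084 tonnes/ha per unit.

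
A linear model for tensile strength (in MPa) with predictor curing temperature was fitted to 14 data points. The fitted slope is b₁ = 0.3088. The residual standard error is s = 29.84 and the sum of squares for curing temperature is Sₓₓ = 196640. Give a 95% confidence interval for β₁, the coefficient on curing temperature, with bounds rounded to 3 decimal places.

(0.162, 0.455)

SE(b₁) = s/√Sₓₓ = 29.84/√196640 = 0.0672919.
df = n − 2 = 12.
t* = t_{0.025, 12} = 2.178813.
Margin = t* × SE = 2.178813 × 0.0672919 = 0.14662.
CI: 0.3088 ± 0.14662 → (0.162, 0.455).
With 95% confidence, each one-unit increase in curing temperature is associated with a change of between 0.162 and 0.455 MPa in tensile strength.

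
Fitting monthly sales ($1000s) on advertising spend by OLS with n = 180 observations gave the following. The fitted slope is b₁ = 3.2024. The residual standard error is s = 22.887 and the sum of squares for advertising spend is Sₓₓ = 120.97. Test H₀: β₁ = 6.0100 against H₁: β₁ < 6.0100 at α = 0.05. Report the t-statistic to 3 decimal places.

SE(b₁) = s/√Sₓₓ = 22.887/√120.97 = 2.08089.
t = (3.2024 − 6.0100) / 2.08089 = -1.349.
df = n − 2 = 178.
One-sided p ≈ 0.0895, which is ≥ 0.05, so fail to reject H₀.
The data do not give significant evidence that the true slope on advertising spend is below 6.0100 $1000s per unit.

t = -1.349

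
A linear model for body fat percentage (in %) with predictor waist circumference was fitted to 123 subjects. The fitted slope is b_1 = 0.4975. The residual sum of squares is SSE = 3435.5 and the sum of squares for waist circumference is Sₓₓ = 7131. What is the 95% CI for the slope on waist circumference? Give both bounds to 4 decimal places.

MSE = SSE/(n − 2) = 3435.5/121 = 28.3926.
SE(b_1) = √(MSE/Sₓₓ) = √(28.3926/7131) = 0.0630997.
df = n − 2 = 121.
t* = t_{0.025, 121} = 1.979764.
Margin = t* × SE = 1.979764 × 0.0630997 = 0.124922.
CI: 0.4975 ± 0.124922 → (0.3726, 0.6224).
With 95% confidence, each one-unit increase in waist circumference is associated with a change of between 0.3726 and 0.6224 % in body fat percentage.

(0.3726, 0.6224)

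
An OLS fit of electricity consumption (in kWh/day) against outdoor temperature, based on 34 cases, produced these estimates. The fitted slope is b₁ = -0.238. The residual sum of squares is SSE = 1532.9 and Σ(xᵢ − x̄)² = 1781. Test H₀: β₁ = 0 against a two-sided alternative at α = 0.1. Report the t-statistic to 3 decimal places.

MSE = SSE/(n − 2) = 1532.9/32 = 47.9031.
SE(b₁) = √(MSE/Sₓₓ) = √(47.9031/1781) = 0.164002.
t = -0.238 / 0.164002 = -1.451.
df = n − 2 = 32.
Two-sided p ≈ 0.1565, which is ≥ 0.1, so fail to reject H₀.
The data do not give significant evidence of an association between outdoor temperature and electricity consumption.

t = -1.451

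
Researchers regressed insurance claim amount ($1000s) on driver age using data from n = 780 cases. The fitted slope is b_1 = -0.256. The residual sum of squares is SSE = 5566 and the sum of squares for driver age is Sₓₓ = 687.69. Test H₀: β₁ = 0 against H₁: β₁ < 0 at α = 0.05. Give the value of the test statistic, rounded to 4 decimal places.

MSE = SSE/(n − 2) = 5566/778 = 7.15424.
SE(b_1) = √(MSE/Sₓₓ) = √(7.15424/687.69) = 0.101997.
t = -0.256 / 0.101997 = -2.5099.
df = n − 2 = 778.
One-sided p ≈ 0.0061, which is < 0.05, so reject H₀.
There is evidence that the true slope on driver age is negative.

t = -2.5099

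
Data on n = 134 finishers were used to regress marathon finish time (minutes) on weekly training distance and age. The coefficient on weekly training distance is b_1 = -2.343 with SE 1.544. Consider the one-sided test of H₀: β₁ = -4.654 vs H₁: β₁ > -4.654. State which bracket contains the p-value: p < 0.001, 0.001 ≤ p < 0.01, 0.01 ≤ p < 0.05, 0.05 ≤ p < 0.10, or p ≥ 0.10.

0.05 ≤ p < 0.10

t = (-2.343 − (-4.654)) / 1.544 = 1.497.
df = n − k − 1 = 134 − 2 − 1 = 131.
One-sided p = P(T_{131} > t) ≈ 0.0684.
So 0.05 ≤ p < 0.10.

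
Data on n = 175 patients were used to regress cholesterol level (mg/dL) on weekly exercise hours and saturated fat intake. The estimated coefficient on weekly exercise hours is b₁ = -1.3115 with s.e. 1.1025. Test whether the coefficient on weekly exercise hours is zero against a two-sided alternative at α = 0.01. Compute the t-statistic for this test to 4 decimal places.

H₀: β₁ = 0 vs H₁: β₁ ≠ 0.
t = (b₁ − β₁⁰)/SE = -1.3115 / 1.1025 = -1.1896.
df = n − k − 1 = 175 − 2 − 1 = 172.
Two-sided p ≈ 0.2359, which is ≥ 0.01, so fail to reject H₀.
The data do not give significant evidence of an association between weekly exercise hours and cholesterol level, after adjusting for the other predictors.

t = -1.1896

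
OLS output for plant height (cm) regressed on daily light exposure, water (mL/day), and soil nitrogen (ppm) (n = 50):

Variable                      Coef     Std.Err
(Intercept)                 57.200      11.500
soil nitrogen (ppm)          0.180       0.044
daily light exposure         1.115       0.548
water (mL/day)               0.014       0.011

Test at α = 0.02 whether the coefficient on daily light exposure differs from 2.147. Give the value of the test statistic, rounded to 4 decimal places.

t = -1.8832

Read off: b = 1.115, SE = 0.548 for daily light exposure.
H₀: β₁ = 2.147 vs H₁: β₁ ≠ 2.147.
t = (1.115 − 2.147) / 0.548 = -1.8832.
df = n − k − 1 = 50 − 3 − 1 = 46.
Two-sided p ≈ 0.0660, which is ≥ 0.02, so fail to reject H₀.
The data are consistent with a true slope of 2.147 cm per unit of daily light exposure, holding the other predictors fixed.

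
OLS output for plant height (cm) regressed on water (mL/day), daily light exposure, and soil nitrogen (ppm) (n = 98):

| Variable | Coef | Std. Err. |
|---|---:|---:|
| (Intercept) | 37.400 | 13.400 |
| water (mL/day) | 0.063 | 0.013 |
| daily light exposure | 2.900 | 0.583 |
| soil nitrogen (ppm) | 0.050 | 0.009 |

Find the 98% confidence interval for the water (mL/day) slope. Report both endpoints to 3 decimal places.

Read off: b = 0.063, SE = 0.013 for water (mL/day).
df = n − k − 1 = 98 − 3 − 1 = 94.
t* = t_{0.01, 94} = 2.366674.
Margin = t* × SE = 2.366674 × 0.013 = 0.03077.
CI: 0.063 ± 0.03077 → (0.032, 0.094).

(0.032, 0.094)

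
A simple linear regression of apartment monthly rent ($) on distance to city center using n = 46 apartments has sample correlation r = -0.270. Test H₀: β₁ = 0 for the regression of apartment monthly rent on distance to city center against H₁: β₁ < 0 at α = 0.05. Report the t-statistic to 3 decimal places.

t = -1.860

t = r·√(n − 2)/√(1 − r²) = -0.270·√44/√0.9271 = -1.860.
df = n − 2 = 44.
One-sided p ≈ 0.0348, which is < 0.05, so reject H₀.
There is evidence of a linear association between distance to city center and apartment monthly rent.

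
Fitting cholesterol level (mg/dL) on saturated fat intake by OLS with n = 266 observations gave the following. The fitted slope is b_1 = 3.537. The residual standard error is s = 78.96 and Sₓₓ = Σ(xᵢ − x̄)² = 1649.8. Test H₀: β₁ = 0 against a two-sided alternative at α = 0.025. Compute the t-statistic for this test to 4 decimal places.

SE(b_1) = s/√Sₓₓ = 78.96/√1649.8 = 1.94398.
t = 3.537 / 1.94398 = 1.8195.
df = n − 2 = 264.
Two-sided p ≈ 0.0700, which is ≥ 0.025, so fail to reject H₀.
The data do not give significant evidence of an association between saturated fat intake and cholesterol level.

t = 1.8195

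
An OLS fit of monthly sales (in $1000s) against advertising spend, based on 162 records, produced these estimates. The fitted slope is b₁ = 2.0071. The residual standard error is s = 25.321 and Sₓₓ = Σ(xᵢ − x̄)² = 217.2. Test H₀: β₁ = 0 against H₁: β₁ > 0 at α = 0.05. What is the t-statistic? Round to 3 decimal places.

SE(b₁) = s/√Sₓₓ = 25.321/√217.2 = 1.71811.
t = 2.0071 / 1.71811 = 1.168.
df = n − 2 = 160.
One-sided p ≈ 0.1222, which is ≥ 0.05, so fail to reject H₀.
The data do not give significant evidence that the true slope on advertising spend is positive.

t = 1.168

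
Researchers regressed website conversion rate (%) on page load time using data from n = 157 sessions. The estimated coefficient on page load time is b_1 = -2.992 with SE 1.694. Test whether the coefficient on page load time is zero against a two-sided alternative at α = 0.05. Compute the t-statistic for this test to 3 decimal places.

t = -1.766

H₀: β₁ = 0 vs H₁: β₁ ≠ 0.
t = (b_1 − β₁⁰)/SE = -2.992 / 1.694 = -1.766.
df = n − 2 = 157 − 2 = 155.
Two-sided p ≈ 0.0793, which is ≥ 0.05, so fail to reject H₀.
The data do not give significant evidence of an association between page load time and website conversion rate.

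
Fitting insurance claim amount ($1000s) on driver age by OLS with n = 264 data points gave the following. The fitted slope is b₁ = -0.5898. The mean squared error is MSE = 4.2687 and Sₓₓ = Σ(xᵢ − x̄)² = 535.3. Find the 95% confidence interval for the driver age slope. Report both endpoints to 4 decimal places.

(-0.7656, -0.4140)

SE(b₁) = √(MSE/Sₓₓ) = √(4.2687/535.3) = 0.0892995.
df = n − 2 = 262.
t* = t_{0.025, 262} = 1.96906.
Margin = t* × SE = 1.96906 × 0.0892995 = 0.175836.
CI: -0.5898 ± 0.175836 → (-0.7656, -0.4140).
With 95% confidence, each one-unit increase in driver age is associated with a change of between -0.7656 and -0.4140 $1000s in insurance claim amount.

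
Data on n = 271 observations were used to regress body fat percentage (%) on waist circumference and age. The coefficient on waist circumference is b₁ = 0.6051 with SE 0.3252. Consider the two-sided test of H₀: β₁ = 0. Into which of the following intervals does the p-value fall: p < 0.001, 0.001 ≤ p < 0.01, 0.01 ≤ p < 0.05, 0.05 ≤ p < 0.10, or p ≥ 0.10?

0.05 ≤ p < 0.10

t = 0.6051 / 0.3252 = 1.861.
df = n − k − 1 = 271 − 2 − 1 = 268.
Two-sided p = 2·P(T_{268} > |t|) ≈ 0.0639.
So 0.05 ≤ p < 0.10.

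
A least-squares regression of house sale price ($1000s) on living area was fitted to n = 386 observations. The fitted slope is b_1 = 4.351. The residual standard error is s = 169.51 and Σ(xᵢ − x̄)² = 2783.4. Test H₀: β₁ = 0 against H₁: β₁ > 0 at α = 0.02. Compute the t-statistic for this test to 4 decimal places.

SE(b_1) = s/√Sₓₓ = 169.51/√2783.4 = 3.21298.
t = 4.351 / 3.21298 = 1.3542.
df = n − 2 = 384.
One-sided p ≈ 0.0882, which is ≥ 0.02, so fail to reject H₀.
The data do not give significant evidence that the true slope on living area is positive.

t = 1.3542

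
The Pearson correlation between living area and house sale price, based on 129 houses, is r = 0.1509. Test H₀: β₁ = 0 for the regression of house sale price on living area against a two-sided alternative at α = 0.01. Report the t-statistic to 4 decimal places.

t = r·√(n − 2)/√(1 − r²) = 0.1509·√127/√0.977229 = 1.7203.
df = n − 2 = 127.
Two-sided p ≈ 0.0878, which is ≥ 0.01, so fail to reject H₀.
The data do not give significant evidence of a linear association between living area and house sale price.

t = 1.7203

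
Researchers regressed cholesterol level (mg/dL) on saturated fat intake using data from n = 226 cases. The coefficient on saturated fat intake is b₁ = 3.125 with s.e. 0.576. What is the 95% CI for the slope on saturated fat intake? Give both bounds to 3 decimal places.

df = n − 2 = 226 − 2 = 224.
t* = t_{0.025, 224} = 1.970611.
Margin = t* × SE = 1.970611 × 0.576 = 1.13507.
CI: 3.125 ± 1.13507 → (1.990, 4.260).
With 95% confidence, each one-unit increase in saturated fat intake is associated with a change of between 1.990 and 4.260 mg/dL in cholesterol level.

(1.990, 4.260)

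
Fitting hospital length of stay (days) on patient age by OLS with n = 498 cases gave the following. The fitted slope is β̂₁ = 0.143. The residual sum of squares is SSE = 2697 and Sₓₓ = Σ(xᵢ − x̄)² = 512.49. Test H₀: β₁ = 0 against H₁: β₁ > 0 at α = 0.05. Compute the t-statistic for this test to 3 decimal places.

t = 1.388

MSE = SSE/(n − 2) = 2697/496 = 5.4375.
SE(β̂₁) = √(MSE/Sₓₓ) = √(5.4375/512.49) = 0.103005.
t = 0.143 / 0.103005 = 1.388.
df = n − 2 = 496.
One-sided p ≈ 0.0828, which is ≥ 0.05, so fail to reject H₀.
The data do not give significant evidence that the true slope on patient age is positive.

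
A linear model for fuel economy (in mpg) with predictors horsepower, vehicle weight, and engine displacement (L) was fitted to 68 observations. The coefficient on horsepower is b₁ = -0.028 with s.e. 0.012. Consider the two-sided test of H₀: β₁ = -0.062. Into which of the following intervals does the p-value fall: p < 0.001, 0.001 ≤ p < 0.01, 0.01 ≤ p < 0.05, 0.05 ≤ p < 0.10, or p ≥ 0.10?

0.001 ≤ p < 0.01

t = (-0.028 − (-0.062)) / 0.012 = 2.833.
df = n − k − 1 = 68 − 3 − 1 = 64.
Two-sided p = 2·P(T_{64} > |t|) ≈ 0.0062.
So 0.001 ≤ p < 0.01.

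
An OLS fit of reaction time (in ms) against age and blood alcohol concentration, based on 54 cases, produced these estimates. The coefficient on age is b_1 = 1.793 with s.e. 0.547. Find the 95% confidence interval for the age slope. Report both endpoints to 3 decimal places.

df = n − k − 1 = 54 − 2 − 1 = 51.
t* = t_{0.025, 51} = 2.007584.
Margin = t* × SE = 2.007584 × 0.547 = 1.09815.
CI: 1.793 ± 1.09815 → (0.695, 2.891).
With 95% confidence, each one-unit increase in age is associated with a change of between 0.695 and 2.891 ms in reaction time, holding the other predictors fixed.

(0.695, 2.891)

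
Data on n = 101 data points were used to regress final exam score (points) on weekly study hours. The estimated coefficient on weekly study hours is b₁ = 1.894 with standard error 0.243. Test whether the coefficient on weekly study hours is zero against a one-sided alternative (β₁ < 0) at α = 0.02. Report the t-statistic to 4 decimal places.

t = 7.7942

H₀: β₁ = 0 vs H₁: β₁ < 0.
t = (b₁ − β₁⁰)/SE = 1.894 / 0.243 = 7.7942.
df = n − 2 = 101 − 2 = 99.
One-sided p ≈ 1.0000, which is ≥ 0.02, so fail to reject H₀.
The data do not give significant evidence that the true slope on weekly study hours is negative.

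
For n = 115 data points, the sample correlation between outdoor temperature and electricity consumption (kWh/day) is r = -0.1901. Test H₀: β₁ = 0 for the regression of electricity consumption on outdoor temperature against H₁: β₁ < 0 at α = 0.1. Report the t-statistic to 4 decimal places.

t = r·√(n − 2)/√(1 − r²) = -0.1901·√113/√0.963862 = -2.0583.
df = n − 2 = 113.
One-sided p ≈ 0.0209, which is < 0.1, so reject H₀.
There is evidence of a linear association between outdoor temperature and electricity consumption.

t = -2.0583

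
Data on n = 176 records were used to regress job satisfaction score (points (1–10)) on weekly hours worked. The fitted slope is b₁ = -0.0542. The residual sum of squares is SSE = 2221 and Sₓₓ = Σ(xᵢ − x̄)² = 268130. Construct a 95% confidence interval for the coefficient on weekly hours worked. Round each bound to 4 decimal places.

(-0.0678, -0.0406)

MSE = SSE/(n − 2) = 2221/174 = 12.7644.
SE(b₁) = √(MSE/Sₓₓ) = √(12.7644/268130) = 0.00689965.
df = n − 2 = 174.
t* = t_{0.025, 174} = 1.973691.
Margin = t* × SE = 1.973691 × 0.00689965 = 0.013618.
CI: -0.0542 ± 0.013618 → (-0.0678, -0.0406).
With 95% confidence, each one-unit increase in weekly hours worked is associated with a change of between -0.0678 and -0.0406 points (1–10) in job satisfaction score.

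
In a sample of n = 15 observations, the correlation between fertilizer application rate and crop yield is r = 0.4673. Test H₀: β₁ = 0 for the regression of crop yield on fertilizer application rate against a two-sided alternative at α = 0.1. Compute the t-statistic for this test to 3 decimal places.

t = r·√(n − 2)/√(1 − r²) = 0.4673·√13/√0.781631 = 1.906.
df = n − 2 = 13.
Two-sided p ≈ 0.0790, which is < 0.1, so reject H₀.
There is evidence of a linear association between fertilizer application rate and crop yield.

t = 1.906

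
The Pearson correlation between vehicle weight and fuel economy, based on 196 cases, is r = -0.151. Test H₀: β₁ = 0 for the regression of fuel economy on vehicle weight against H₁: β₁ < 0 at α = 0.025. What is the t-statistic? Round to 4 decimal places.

t = -2.1276

t = r·√(n − 2)/√(1 − r²) = -0.151·√194/√0.977199 = -2.1276.
df = n − 2 = 194.
One-sided p ≈ 0.0173, which is < 0.025, so reject H₀.
There is evidence of a linear association between vehicle weight and fuel economy.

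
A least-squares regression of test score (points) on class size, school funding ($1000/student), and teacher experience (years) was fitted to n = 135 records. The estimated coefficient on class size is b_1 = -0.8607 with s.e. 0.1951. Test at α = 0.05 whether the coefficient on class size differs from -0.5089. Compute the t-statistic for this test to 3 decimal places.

H₀: β₁ = -0.5089 vs H₁: β₁ ≠ -0.5089.
t = (b_1 − β₁⁰)/SE = (-0.8607 − (-0.5089)) / 0.1951 = -1.803.
df = n − k − 1 = 135 − 3 − 1 = 131.
Two-sided p ≈ 0.0737, which is ≥ 0.05, so fail to reject H₀.
The data are consistent with a true slope of -0.5089 points per unit of class size, holding the other predictors fixed.

t = -1.803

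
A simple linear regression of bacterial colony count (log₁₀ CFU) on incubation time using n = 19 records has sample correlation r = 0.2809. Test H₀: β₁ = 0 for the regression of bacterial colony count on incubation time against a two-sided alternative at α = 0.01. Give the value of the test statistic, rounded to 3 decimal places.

t = 1.207

t = r·√(n − 2)/√(1 − r²) = 0.2809·√17/√0.921095 = 1.207.
df = n − 2 = 17.
Two-sided p ≈ 0.2440, which is ≥ 0.01, so fail to reject H₀.
The data do not give significant evidence of a linear association between incubation time and bacterial colony count.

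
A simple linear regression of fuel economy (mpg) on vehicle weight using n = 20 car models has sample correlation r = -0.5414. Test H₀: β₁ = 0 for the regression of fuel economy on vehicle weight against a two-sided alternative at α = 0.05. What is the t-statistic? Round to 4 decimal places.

t = r·√(n − 2)/√(1 − r²) = -0.5414·√18/√0.706886 = -2.7320.
df = n − 2 = 18.
Two-sided p ≈ 0.0137, which is < 0.05, so reject H₀.
There is evidence of a linear association between vehicle weight and fuel economy.

t = -2.7320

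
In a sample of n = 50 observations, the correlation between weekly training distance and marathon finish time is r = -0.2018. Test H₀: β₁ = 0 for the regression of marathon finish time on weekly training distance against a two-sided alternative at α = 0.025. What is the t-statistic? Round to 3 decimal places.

t = r·√(n − 2)/√(1 − r²) = -0.2018·√48/√0.959277 = -1.427.
df = n − 2 = 48.
Two-sided p ≈ 0.1599, which is ≥ 0.025, so fail to reject H₀.
The data do not give significant evidence of a linear association between weekly training distance and marathon finish time.

t = -1.427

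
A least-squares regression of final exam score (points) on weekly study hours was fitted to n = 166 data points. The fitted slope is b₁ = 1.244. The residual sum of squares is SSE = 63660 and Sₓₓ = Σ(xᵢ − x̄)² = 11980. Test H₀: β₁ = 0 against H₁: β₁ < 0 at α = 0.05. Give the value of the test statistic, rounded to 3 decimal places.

t = 6.911

MSE = SSE/(n − 2) = 63660/164 = 388.171.
SE(b₁) = √(MSE/Sₓₓ) = √(388.171/11980) = 0.180004.
t = 1.244 / 0.180004 = 6.911.
df = n − 2 = 164.
One-sided p ≈ 1.0000, which is ≥ 0.05, so fail to reject H₀.
The data do not give significant evidence that the true slope on weekly study hours is negative.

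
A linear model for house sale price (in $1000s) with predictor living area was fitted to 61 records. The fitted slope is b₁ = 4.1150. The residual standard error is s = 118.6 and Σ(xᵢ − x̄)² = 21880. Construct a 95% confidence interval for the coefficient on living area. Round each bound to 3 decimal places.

(2.511, 5.719)

SE(b₁) = s/√Sₓₓ = 118.6/√21880 = 0.801791.
df = n − 2 = 59.
t* = t_{0.025, 59} = 2.000995.
Margin = t* × SE = 2.000995 × 0.801791 = 1.60438.
CI: 4.1150 ± 1.60438 → (2.511, 5.719).
With 95% confidence, each one-unit increase in living area is associated with a change of between 2.511 and 5.719 $1000s in house sale price.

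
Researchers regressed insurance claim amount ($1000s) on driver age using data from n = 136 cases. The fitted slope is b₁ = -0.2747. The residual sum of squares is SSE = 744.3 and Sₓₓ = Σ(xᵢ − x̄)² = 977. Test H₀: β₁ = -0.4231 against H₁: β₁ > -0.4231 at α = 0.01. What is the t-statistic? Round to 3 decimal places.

t = 1.968

MSE = SSE/(n − 2) = 744.3/134 = 5.55448.
SE(b₁) = √(MSE/Sₓₓ) = √(5.55448/977) = 0.0754005.
t = (-0.2747 − (-0.4231)) / 0.0754005 = 1.968.
df = n − 2 = 134.
One-sided p ≈ 0.0256, which is ≥ 0.01, so fail to reject H₀.
The data do not give significant evidence that the true slope on driver age exceeds -0.4231 $1000s per unit.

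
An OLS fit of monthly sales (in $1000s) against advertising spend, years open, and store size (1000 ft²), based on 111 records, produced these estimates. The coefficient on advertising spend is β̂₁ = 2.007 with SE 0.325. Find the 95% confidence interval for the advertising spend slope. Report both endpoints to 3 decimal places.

(1.363, 2.651)

df = n − k − 1 = 111 − 3 − 1 = 107.
t* = t_{0.025, 107} = 1.982383.
Margin = t* × SE = 1.982383 × 0.325 = 0.64427.
CI: 2.007 ± 0.64427 → (1.363, 2.651).
With 95% confidence, each one-unit increase in advertising spend is associated with a change of between 1.363 and 2.651 $1000s in monthly sales, holding the other predictors fixed.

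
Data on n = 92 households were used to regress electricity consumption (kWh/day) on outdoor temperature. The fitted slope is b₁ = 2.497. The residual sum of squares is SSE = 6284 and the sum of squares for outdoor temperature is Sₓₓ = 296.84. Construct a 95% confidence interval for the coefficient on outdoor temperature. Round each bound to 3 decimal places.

MSE = SSE/(n − 2) = 6284/90 = 69.8222.
SE(b₁) = √(MSE/Sₓₓ) = √(69.8222/296.84) = 0.484993.
df = n − 2 = 90.
t* = t_{0.025, 90} = 1.986675.
Margin = t* × SE = 1.986675 × 0.484993 = 0.96352.
CI: 2.497 ± 0.96352 → (1.533, 3.461).
With 95% confidence, each one-unit increase in outdoor temperature is associated with a change of between 1.533 and 3.461 kWh/day in electricity consumption.

(1.533, 3.461)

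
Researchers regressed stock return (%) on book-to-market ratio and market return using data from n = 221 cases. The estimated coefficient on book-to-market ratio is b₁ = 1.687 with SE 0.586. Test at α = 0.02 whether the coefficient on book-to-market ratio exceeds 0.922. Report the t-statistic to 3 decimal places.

H₀: β₁ = 0.922 vs H₁: β₁ > 0.922.
t = (b₁ − β₁⁰)/SE = (1.687 − 0.922) / 0.586 = 1.305.
df = n − k − 1 = 221 − 2 − 1 = 218.
One-sided p ≈ 0.0966, which is ≥ 0.02, so fail to reject H₀.
The data do not give significant evidence that the true slope on book-to-market ratio exceeds 0.922 % per unit, holding the other predictors fixed.

t = 1.305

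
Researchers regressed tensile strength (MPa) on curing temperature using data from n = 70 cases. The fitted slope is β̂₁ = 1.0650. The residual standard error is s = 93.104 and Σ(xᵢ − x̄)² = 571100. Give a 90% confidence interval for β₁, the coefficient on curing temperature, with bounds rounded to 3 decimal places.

(0.860, 1.270)

SE(β̂₁) = s/√Sₓₓ = 93.104/√571100 = 0.1232.
df = n − 2 = 68.
t* = t_{0.05, 68} = 1.667572.
Margin = t* × SE = 1.667572 × 0.1232 = 0.20545.
CI: 1.0650 ± 0.20545 → (0.860, 1.270).
With 90% confidence, each one-unit increase in curing temperature is associated with a change of between 0.860 and 1.270 MPa in tensile strength.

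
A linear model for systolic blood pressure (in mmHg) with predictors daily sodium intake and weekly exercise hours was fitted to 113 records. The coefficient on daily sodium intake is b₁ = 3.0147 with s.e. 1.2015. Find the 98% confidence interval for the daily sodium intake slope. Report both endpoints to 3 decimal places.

df = n − k − 1 = 113 − 2 − 1 = 110.
t* = t_{0.01, 110} = 2.360726.
Margin = t* × SE = 2.360726 × 1.2015 = 2.83641.
CI: 3.0147 ± 2.83641 → (0.178, 5.851).
With 98% confidence, each one-unit increase in daily sodium intake is associated with a change of between 0.178 and 5.851 mmHg in systolic blood pressure, holding the other predictors fixed.

(0.178, 5.851)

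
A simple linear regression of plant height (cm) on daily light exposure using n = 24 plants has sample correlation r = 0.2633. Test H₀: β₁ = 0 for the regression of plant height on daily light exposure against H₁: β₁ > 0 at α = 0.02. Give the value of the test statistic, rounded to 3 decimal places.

t = 1.280

t = r·√(n − 2)/√(1 − r²) = 0.2633·√22/√0.930673 = 1.280.
df = n − 2 = 22.
One-sided p ≈ 0.1069, which is ≥ 0.02, so fail to reject H₀.
The data do not give significant evidence of a linear association between daily light exposure and plant height.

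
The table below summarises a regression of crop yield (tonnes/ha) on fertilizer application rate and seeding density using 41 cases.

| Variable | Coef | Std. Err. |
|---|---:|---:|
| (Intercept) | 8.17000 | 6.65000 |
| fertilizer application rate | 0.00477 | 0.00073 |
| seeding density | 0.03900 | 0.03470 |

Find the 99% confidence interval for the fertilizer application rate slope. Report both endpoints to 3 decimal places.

(0.003, 0.007)

Read off: b = 0.00477, SE = 0.00073 for fertilizer application rate.
df = n − k − 1 = 41 − 2 − 1 = 38.
t* = t_{0.005, 38} = 2.711558.
Margin = t* × SE = 2.711558 × 0.00073 = 0.00198.
CI: 0.00477 ± 0.00198 → (0.003, 0.007).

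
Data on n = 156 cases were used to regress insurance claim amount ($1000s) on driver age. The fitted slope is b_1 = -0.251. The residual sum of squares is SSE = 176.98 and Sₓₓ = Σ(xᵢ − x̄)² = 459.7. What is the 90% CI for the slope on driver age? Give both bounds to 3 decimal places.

MSE = SSE/(n − 2) = 176.98/154 = 1.14922.
SE(b_1) = √(MSE/Sₓₓ) = √(1.14922/459.7) = 0.0499994.
df = n − 2 = 154.
t* = t_{0.05, 154} = 1.654808.
Margin = t* × SE = 1.654808 × 0.0499994 = 0.08274.
CI: -0.251 ± 0.08274 → (-0.334, -0.168).
With 90% confidence, each one-unit increase in driver age is associated with a change of between -0.334 and -0.168 $1000s in insurance claim amount.

(-0.334, -0.168)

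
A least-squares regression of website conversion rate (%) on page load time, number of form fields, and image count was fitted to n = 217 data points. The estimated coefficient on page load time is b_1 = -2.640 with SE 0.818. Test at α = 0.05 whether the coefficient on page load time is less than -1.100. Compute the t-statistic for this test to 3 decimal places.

H₀: β₁ = -1.100 vs H₁: β₁ < -1.100.
t = (b_1 − β₁⁰)/SE = (-2.640 − (-1.100)) / 0.818 = -1.883.
df = n − k − 1 = 217 − 3 − 1 = 213.
One-sided p ≈ 0.0306, which is < 0.05, so reject H₀.
There is evidence that the true slope on page load time is below -1.100 % per unit, holding the other predictors fixed.

t = -1.883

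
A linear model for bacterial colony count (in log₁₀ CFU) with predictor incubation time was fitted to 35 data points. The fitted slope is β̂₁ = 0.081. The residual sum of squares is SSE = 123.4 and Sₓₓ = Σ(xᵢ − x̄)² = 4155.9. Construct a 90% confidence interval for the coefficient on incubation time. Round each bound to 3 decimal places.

(0.030, 0.132)

MSE = SSE/(n − 2) = 123.4/33 = 3.73939.
SE(β̂₁) = √(MSE/Sₓₓ) = √(3.73939/4155.9) = 0.0299963.
df = n − 2 = 33.
t* = t_{0.05, 33} = 1.69236.
Margin = t* × SE = 1.69236 × 0.0299963 = 0.05076.
CI: 0.081 ± 0.05076 → (0.030, 0.132).
With 90% confidence, each one-unit increase in incubation time is associated with a change of between 0.030 and 0.132 log₁₀ CFU in bacterial colony count.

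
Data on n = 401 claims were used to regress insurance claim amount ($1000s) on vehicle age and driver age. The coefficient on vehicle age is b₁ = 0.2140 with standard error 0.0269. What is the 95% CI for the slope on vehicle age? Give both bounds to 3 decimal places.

(0.161, 0.267)

df = n − k − 1 = 401 − 2 − 1 = 398.
t* = t_{0.025, 398} = 1.965942.
Margin = t* × SE = 1.965942 × 0.0269 = 0.05288.
CI: 0.2140 ± 0.05288 → (0.161, 0.267).
With 95% confidence, each one-unit increase in vehicle age is associated with a change of between 0.161 and 0.267 $1000s in insurance claim amount, holding the other predictors fixed.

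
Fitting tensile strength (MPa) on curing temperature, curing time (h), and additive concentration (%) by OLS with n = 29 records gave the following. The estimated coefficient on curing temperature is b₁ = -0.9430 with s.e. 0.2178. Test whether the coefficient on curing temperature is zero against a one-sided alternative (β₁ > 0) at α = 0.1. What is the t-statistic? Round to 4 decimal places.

H₀: β₁ = 0 vs H₁: β₁ > 0.
t = (b₁ − β₁⁰)/SE = -0.9430 / 0.2178 = -4.3297.
df = n − k − 1 = 29 − 3 − 1 = 25.
One-sided p ≈ 0.9999, which is ≥ 0.1, so fail to reject H₀.
The data do not give significant evidence that the true slope on curing temperature is positive, holding the other predictors fixed.

t = -4.3297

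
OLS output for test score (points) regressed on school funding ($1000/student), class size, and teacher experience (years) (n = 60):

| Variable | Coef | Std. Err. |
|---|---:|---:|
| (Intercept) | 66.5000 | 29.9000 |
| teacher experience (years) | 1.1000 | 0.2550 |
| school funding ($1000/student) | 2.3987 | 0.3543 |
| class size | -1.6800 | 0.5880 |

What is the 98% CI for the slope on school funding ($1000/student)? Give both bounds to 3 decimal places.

Read off: b = 2.3987, SE = 0.3543 for school funding ($1000/student).
df = n − k − 1 = 60 − 3 − 1 = 56.
t* = t_{0.01, 56} = 2.394801.
Margin = t* × SE = 2.394801 × 0.3543 = 0.84848.
CI: 2.3987 ± 0.84848 → (1.550, 3.247).

(1.550, 3.247)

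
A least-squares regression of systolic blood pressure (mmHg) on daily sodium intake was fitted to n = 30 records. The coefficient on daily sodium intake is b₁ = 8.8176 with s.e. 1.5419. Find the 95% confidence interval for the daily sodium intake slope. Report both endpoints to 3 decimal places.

df = n − 2 = 30 − 2 = 28.
t* = t_{0.025, 28} = 2.048407.
Margin = t* × SE = 2.048407 × 1.5419 = 3.15844.
CI: 8.8176 ± 3.15844 → (5.659, 11.976).
With 95% confidence, each one-unit increase in daily sodium intake is associated with a change of between 5.659 and 11.976 mmHg in systolic blood pressure.

(5.659, 11.976)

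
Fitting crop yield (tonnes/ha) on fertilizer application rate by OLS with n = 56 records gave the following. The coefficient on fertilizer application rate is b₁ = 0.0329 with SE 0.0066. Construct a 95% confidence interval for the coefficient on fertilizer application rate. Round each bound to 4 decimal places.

df = n − 2 = 56 − 2 = 54.
t* = t_{0.025, 54} = 2.004879.
Margin = t* × SE = 2.004879 × 0.0066 = 0.013232.
CI: 0.0329 ± 0.013232 → (0.0197, 0.0461).
With 95% confidence, each one-unit increase in fertilizer application rate is associated with a change of between 0.0197 and 0.0461 tonnes/ha in crop yield.

(0.0197, 0.0461)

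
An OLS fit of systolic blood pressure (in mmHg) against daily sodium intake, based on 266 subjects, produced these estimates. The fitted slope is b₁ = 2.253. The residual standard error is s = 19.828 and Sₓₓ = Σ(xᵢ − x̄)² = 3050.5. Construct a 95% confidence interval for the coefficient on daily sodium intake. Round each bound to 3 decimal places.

(1.546, 2.960)

SE(b₁) = s/√Sₓₓ = 19.828/√3050.5 = 0.358999.
df = n − 2 = 264.
t* = t_{0.025, 264} = 1.96899.
Margin = t* × SE = 1.96899 × 0.358999 = 0.70687.
CI: 2.253 ± 0.70687 → (1.546, 2.960).
With 95% confidence, each one-unit increase in daily sodium intake is associated with a change of between 1.546 and 2.960 mmHg in systolic blood pressure.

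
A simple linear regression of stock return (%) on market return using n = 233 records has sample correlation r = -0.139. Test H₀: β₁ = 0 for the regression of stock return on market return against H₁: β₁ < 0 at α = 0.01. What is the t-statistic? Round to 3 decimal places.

t = -2.133

t = r·√(n − 2)/√(1 − r²) = -0.139·√231/√0.980679 = -2.133.
df = n − 2 = 231.
One-sided p ≈ 0.0170, which is ≥ 0.01, so fail to reject H₀.
The data do not give significant evidence of a linear association between market return and stock return.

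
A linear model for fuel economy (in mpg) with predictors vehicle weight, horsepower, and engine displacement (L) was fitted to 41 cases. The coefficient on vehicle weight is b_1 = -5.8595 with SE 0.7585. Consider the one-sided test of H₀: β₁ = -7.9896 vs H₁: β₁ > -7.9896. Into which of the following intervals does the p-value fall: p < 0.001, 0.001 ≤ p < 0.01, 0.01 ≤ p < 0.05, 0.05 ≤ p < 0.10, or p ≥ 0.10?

0.001 ≤ p < 0.01

t = (-5.8595 − (-7.9896)) / 0.7585 = 2.808.
df = n − k − 1 = 41 − 3 − 1 = 37.
One-sided p = P(T_{37} > t) ≈ 0.0040.
So 0.001 ≤ p < 0.01.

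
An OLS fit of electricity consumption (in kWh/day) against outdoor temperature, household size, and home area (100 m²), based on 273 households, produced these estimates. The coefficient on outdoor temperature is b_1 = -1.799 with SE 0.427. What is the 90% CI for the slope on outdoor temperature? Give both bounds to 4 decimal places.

(-2.5038, -1.0942)

df = n − k − 1 = 273 − 3 − 1 = 269.
t* = t_{0.05, 269} = 1.650538.
Margin = t* × SE = 1.650538 × 0.427 = 0.704780.
CI: -1.799 ± 0.704780 → (-2.5038, -1.0942).
With 90% confidence, each one-unit increase in outdoor temperature is associated with a change of between -2.5038 and -1.0942 kWh/day in electricity consumption, holding the other predictors fixed.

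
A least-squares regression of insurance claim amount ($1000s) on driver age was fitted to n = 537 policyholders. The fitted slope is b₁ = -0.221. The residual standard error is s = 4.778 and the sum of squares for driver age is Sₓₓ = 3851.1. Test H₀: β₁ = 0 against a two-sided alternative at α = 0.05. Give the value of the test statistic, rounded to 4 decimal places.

SE(b₁) = s/√Sₓₓ = 4.778/√3851.1 = 0.0769934.
t = -0.221 / 0.0769934 = -2.8704.
df = n − 2 = 535.
Two-sided p ≈ 0.0043, which is < 0.05, so reject H₀.
There is evidence that driver age is associated with insurance claim amount.

t = -2.8704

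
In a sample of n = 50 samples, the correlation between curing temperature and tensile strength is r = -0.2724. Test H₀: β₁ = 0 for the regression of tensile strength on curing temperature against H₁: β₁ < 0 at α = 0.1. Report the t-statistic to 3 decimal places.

t = r·√(n − 2)/√(1 − r²) = -0.2724·√48/√0.925798 = -1.961.
df = n − 2 = 48.
One-sided p ≈ 0.0278, which is < 0.1, so reject H₀.
There is evidence of a linear association between curing temperature and tensile strength.

t = -1.961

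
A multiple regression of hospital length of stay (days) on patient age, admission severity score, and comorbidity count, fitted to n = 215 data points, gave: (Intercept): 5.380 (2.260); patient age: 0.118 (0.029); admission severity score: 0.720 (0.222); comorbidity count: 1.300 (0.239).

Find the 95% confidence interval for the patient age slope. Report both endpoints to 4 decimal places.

(0.0608, 0.1752)

Read off: b = 0.118, SE = 0.029 for patient age.
df = n − k − 1 = 215 − 3 − 1 = 211.
t* = t_{0.025, 211} = 1.971271.
Margin = t* × SE = 1.971271 × 0.029 = 0.057167.
CI: 0.118 ± 0.057167 → (0.0608, 0.1752).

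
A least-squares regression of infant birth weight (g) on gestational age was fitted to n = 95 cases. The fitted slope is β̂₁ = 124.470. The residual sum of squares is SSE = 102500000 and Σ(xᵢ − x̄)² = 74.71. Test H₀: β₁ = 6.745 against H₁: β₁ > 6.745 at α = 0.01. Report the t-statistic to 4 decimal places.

MSE = SSE/(n − 2) = 102500000/93 = 1.10215e+06.
SE(β̂₁) = √(MSE/Sₓₓ) = √(1.10215e+06/74.71) = 121.459.
t = (124.470 − 6.745) / 121.459 = 0.9693.
df = n − 2 = 93.
One-sided p ≈ 0.1675, which is ≥ 0.01, so fail to reject H₀.
The data do not give significant evidence that the true slope on gestational age exceeds 6.745 g per unit.

t = 0.9693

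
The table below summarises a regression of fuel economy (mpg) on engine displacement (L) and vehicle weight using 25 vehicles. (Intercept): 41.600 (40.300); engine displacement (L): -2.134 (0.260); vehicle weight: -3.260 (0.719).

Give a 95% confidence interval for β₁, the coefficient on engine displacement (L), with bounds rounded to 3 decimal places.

Read off: b = -2.134, SE = 0.260 for engine displacement (L).
df = n − k − 1 = 25 − 2 − 1 = 22.
t* = t_{0.025, 22} = 2.073873.
Margin = t* × SE = 2.073873 × 0.260 = 0.53921.
CI: -2.134 ± 0.53921 → (-2.673, -1.595).

(-2.673, -1.595)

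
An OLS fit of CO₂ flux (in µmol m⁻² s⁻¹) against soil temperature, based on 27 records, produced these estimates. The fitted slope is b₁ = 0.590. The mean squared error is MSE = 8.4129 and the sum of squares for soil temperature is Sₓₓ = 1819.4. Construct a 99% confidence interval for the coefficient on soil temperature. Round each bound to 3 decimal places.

(0.400, 0.780)

SE(b₁) = √(MSE/Sₓₓ) = √(8.4129/1819.4) = 0.068.
df = n − 2 = 25.
t* = t_{0.005, 25} = 2.787436.
Margin = t* × SE = 2.787436 × 0.068 = 0.18955.
CI: 0.590 ± 0.18955 → (0.400, 0.780).
With 99% confidence, each one-unit increase in soil temperature is associated with a change of between 0.400 and 0.780 µmol m⁻² s⁻¹ in CO₂ flux.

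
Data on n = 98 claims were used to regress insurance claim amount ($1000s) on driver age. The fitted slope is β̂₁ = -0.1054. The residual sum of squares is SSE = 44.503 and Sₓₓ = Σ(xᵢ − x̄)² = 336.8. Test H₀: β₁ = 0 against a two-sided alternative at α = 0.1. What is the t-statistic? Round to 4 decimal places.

MSE = SSE/(n − 2) = 44.503/96 = 0.463573.
SE(β̂₁) = √(MSE/Sₓₓ) = √(0.463573/336.8) = 0.0370999.
t = -0.1054 / 0.0370999 = -2.8410.
df = n − 2 = 96.
Two-sided p ≈ 0.0055, which is < 0.1, so reject H₀.
There is evidence that driver age is associated with insurance claim amount.

t = -2.8410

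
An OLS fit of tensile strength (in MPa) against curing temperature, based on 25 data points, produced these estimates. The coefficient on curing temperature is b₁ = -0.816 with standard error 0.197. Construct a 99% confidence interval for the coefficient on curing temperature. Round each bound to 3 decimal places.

(-1.369, -0.263)

df = n − 2 = 25 − 2 = 23.
t* = t_{0.005, 23} = 2.807336.
Margin = t* × SE = 2.807336 × 0.197 = 0.55305.
CI: -0.816 ± 0.55305 → (-1.369, -0.263).
With 99% confidence, each one-unit increase in curing temperature is associated with a change of between -1.369 and -0.263 MPa in tensile strength.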